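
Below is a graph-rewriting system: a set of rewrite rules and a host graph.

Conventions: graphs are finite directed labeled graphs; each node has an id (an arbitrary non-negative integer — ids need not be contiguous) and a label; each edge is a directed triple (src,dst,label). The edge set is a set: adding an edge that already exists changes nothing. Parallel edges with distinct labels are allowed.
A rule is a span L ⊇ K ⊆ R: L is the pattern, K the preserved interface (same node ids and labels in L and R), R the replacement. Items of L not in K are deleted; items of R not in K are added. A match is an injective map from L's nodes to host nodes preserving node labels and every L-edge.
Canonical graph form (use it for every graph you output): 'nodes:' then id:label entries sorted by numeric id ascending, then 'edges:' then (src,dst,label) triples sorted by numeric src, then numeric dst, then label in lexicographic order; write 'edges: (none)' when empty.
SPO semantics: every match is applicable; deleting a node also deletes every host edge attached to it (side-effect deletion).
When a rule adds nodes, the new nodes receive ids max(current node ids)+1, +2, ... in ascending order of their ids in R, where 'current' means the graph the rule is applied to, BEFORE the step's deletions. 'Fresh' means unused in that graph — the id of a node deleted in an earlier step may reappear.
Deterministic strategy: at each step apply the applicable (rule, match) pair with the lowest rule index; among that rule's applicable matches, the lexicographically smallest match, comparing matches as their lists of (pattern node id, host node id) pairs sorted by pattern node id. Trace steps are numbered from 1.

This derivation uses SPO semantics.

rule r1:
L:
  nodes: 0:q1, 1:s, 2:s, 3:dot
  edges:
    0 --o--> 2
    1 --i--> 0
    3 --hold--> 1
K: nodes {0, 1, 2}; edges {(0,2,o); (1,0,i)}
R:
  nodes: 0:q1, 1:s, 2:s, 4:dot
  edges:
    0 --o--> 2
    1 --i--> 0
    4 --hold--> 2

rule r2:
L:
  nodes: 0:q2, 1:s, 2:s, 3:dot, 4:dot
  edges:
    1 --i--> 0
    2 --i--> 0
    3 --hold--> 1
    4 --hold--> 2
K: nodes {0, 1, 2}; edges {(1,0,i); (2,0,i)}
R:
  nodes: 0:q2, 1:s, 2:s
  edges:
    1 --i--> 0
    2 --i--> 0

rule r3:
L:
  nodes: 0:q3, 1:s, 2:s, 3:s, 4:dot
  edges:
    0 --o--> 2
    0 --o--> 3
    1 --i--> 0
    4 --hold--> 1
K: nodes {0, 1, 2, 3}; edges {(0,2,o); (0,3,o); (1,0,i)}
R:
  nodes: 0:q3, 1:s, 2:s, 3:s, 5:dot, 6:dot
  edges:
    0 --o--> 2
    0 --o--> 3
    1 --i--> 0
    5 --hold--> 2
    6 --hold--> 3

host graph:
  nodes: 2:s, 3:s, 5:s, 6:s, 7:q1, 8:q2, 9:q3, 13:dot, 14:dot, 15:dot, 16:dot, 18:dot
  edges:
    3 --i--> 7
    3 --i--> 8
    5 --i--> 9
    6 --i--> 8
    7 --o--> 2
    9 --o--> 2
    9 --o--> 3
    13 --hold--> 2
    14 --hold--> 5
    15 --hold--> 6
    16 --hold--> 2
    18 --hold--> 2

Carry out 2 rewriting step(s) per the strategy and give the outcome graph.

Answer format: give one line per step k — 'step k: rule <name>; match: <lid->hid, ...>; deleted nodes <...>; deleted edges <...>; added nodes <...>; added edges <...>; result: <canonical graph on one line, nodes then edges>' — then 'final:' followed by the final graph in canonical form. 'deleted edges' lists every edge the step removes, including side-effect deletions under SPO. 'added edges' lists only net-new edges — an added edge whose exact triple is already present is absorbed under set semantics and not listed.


step 1: rule r3; match: 0->9, 1->5, 2->2, 3->3, 4->14; deleted nodes 14; deleted edges (14,5,hold); added nodes 19, 20; added edges (19,2,hold); (20,3,hold); result: nodes: 2:s, 3:s, 5:s, 6:s, 7:q1, 8:q2, 9:q3, 13:dot, 15:dot, 16:dot, 18:dot, 19:dot, 20:dot edges: (3,7,i); (3,8,i); (5,9,i); (6,8,i); (7,2,o); (9,2,o); (9,3,o); (13,2,hold); (15,6,hold); (16,2,hold); (18,2,hold); (19,2,hold); (20,3,hold)
step 2: rule r1; match: 0->7, 1->3, 2->2, 3->20; deleted nodes 20; deleted edges (20,3,hold); added nodes 21; added edges (21,2,hold); result: nodes: 2:s, 3:s, 5:s, 6:s, 7:q1, 8:q2, 9:q3, 13:dot, 15:dot, 16:dot, 18:dot, 19:dot, 21:dot edges: (3,7,i); (3,8,i); (5,9,i); (6,8,i); (7,2,o); (9,2,o); (9,3,o); (13,2,hold); (15,6,hold); (16,2,hold); (18,2,hold); (19,2,hold); (21,2,hold)
final:
nodes: 2:s, 3:s, 5:s, 6:s, 7:q1, 8:q2, 9:q3, 13:dot, 15:dot, 16:dot, 18:dot, 19:dot, 21:dot
edges: (3,7,i); (3,8,i); (5,9,i); (6,8,i); (7,2,o); (9,2,o); (9,3,o); (13,2,hold); (15,6,hold); (16,2,hold); (18,2,hold); (19,2,hold); (21,2,hold)


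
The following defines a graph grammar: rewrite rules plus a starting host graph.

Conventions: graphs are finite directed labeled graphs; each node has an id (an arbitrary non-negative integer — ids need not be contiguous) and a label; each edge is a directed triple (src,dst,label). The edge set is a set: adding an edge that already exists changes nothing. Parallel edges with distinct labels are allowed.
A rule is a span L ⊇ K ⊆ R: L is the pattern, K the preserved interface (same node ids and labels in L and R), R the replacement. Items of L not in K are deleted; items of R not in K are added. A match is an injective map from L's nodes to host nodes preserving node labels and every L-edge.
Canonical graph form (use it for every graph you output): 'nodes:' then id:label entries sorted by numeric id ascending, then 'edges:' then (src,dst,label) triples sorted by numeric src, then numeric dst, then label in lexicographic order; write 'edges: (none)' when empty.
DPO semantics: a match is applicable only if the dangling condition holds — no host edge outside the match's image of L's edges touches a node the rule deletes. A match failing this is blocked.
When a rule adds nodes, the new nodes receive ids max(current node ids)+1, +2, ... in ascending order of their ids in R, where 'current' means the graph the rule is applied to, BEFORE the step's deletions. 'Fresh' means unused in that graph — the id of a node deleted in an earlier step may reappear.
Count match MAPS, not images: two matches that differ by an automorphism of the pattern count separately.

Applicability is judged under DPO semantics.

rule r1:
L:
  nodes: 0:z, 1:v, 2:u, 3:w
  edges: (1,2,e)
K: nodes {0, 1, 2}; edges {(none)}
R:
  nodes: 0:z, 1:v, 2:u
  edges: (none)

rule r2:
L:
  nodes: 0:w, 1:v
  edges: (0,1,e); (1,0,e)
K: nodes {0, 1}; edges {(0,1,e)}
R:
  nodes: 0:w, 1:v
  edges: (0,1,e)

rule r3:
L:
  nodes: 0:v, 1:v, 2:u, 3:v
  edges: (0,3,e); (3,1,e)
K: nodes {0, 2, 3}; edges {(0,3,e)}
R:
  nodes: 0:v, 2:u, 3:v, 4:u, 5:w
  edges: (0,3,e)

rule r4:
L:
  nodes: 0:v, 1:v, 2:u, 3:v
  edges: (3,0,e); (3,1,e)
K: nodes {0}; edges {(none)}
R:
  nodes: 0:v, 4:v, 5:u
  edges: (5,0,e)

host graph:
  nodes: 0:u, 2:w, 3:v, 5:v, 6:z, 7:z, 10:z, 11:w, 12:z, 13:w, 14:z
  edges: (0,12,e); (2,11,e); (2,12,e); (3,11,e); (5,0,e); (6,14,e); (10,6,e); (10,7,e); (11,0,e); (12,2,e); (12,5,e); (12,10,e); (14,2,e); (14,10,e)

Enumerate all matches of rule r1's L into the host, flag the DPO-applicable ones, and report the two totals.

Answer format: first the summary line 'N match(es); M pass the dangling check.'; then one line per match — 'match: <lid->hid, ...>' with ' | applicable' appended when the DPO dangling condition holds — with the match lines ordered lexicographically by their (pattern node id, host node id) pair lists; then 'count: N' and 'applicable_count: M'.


15 match(es); 5 pass the dangling check.
match: 0->6, 1->5, 2->0, 3->2
match: 0->6, 1->5, 2->0, 3->11
match: 0->6, 1->5, 2->0, 3->13 | applicable
match: 0->7, 1->5, 2->0, 3->2
match: 0->7, 1->5, 2->0, 3->11
match: 0->7, 1->5, 2->0, 3->13 | applicable
match: 0->10, 1->5, 2->0, 3->2
match: 0->10, 1->5, 2->0, 3->11
match: 0->10, 1->5, 2->0, 3->13 | applicable
match: 0->12, 1->5, 2->0, 3->2
match: 0->12, 1->5, 2->0, 3->11
match: 0->12, 1->5, 2->0, 3->13 | applicable
match: 0->14, 1->5, 2->0, 3->2
match: 0->14, 1->5, 2->0, 3->11
match: 0->14, 1->5, 2->0, 3->13 | applicable
count: 15
applicable_count: 5


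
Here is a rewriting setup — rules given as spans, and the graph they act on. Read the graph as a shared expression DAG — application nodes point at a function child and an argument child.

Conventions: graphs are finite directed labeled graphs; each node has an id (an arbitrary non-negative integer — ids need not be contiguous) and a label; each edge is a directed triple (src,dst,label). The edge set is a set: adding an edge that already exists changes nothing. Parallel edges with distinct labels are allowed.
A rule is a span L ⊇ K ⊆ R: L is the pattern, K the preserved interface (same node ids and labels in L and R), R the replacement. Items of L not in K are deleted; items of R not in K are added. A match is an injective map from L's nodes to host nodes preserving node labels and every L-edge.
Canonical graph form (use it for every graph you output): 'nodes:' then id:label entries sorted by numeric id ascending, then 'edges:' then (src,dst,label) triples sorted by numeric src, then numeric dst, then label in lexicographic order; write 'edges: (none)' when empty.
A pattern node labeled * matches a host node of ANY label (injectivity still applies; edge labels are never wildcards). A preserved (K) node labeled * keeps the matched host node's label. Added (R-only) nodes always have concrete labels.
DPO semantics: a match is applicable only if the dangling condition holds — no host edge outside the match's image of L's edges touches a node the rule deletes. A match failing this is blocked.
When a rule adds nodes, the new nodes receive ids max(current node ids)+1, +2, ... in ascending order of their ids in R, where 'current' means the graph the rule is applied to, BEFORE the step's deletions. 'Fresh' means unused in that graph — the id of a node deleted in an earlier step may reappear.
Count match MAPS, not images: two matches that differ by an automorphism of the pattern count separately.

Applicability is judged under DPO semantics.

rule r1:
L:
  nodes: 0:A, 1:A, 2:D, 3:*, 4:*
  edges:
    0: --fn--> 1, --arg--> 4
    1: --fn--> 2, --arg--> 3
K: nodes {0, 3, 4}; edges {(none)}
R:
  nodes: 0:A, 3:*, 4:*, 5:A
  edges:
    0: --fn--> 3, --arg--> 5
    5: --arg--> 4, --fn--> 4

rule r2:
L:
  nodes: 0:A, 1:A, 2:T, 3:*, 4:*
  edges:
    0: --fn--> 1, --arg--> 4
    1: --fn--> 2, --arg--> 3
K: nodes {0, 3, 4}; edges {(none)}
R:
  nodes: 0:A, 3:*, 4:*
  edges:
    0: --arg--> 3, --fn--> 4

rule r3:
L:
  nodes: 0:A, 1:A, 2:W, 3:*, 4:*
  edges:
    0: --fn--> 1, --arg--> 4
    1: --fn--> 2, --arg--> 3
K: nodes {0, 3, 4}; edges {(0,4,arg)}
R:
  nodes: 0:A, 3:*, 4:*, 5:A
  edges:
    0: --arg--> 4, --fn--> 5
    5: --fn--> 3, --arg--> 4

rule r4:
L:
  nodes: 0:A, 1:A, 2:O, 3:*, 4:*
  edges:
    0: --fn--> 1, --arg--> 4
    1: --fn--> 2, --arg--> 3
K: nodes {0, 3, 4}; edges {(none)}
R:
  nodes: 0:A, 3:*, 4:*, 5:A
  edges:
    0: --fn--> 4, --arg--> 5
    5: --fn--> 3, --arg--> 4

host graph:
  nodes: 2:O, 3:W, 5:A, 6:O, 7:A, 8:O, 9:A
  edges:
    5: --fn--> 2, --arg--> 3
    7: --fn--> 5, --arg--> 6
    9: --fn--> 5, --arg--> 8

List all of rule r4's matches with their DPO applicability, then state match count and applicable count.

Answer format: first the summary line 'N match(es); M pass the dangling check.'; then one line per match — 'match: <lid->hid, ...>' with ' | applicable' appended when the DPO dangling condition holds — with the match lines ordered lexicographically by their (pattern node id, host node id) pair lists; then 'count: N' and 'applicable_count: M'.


2 match(es); 0 pass the dangling check.
match: 0->7, 1->5, 2->2, 3->3, 4->6
match: 0->9, 1->5, 2->2, 3->3, 4->8
count: 2
applicable_count: 0


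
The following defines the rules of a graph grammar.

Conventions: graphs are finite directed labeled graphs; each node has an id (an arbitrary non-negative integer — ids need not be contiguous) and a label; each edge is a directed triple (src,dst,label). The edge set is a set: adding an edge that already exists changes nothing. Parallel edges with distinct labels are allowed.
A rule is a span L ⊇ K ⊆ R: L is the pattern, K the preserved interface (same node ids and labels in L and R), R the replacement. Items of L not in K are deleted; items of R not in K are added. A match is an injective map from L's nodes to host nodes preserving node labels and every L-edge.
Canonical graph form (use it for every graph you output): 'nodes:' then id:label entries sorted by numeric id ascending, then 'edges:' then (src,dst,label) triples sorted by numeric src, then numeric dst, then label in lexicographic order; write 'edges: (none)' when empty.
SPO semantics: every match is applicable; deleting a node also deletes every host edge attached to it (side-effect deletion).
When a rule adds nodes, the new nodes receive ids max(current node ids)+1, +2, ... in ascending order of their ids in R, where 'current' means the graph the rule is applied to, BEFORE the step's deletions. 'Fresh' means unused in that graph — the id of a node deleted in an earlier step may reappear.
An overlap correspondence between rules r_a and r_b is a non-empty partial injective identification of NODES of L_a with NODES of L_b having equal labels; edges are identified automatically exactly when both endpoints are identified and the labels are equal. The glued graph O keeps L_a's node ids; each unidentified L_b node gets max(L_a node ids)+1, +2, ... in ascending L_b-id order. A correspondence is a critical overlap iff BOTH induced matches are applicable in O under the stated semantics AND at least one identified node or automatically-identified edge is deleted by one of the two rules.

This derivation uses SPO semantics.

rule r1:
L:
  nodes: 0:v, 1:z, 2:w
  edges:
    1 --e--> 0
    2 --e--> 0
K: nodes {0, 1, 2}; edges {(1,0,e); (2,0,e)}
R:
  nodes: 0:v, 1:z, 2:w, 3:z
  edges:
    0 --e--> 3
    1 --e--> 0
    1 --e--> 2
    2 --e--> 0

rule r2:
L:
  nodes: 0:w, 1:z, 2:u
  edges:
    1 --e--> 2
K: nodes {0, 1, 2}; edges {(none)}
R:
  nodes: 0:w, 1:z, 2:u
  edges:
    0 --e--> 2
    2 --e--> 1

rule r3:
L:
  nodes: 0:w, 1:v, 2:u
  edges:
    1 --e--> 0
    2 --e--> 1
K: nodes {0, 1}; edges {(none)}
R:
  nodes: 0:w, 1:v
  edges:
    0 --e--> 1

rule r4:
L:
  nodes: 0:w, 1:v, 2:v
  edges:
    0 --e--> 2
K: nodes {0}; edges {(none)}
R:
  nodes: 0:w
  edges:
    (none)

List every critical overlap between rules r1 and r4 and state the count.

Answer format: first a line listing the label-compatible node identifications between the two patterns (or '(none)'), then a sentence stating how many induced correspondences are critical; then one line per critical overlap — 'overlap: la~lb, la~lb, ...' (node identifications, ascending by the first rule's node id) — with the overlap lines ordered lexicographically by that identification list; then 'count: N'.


label-compatible node identifications between L(r1) and L(r4): 0~1, 0~2, 2~0
4 of the induced correspondences are critical overlaps of r1 and r4.
overlap: 0~1
overlap: 0~1, 2~0
overlap: 0~2
overlap: 0~2, 2~0
count: 4


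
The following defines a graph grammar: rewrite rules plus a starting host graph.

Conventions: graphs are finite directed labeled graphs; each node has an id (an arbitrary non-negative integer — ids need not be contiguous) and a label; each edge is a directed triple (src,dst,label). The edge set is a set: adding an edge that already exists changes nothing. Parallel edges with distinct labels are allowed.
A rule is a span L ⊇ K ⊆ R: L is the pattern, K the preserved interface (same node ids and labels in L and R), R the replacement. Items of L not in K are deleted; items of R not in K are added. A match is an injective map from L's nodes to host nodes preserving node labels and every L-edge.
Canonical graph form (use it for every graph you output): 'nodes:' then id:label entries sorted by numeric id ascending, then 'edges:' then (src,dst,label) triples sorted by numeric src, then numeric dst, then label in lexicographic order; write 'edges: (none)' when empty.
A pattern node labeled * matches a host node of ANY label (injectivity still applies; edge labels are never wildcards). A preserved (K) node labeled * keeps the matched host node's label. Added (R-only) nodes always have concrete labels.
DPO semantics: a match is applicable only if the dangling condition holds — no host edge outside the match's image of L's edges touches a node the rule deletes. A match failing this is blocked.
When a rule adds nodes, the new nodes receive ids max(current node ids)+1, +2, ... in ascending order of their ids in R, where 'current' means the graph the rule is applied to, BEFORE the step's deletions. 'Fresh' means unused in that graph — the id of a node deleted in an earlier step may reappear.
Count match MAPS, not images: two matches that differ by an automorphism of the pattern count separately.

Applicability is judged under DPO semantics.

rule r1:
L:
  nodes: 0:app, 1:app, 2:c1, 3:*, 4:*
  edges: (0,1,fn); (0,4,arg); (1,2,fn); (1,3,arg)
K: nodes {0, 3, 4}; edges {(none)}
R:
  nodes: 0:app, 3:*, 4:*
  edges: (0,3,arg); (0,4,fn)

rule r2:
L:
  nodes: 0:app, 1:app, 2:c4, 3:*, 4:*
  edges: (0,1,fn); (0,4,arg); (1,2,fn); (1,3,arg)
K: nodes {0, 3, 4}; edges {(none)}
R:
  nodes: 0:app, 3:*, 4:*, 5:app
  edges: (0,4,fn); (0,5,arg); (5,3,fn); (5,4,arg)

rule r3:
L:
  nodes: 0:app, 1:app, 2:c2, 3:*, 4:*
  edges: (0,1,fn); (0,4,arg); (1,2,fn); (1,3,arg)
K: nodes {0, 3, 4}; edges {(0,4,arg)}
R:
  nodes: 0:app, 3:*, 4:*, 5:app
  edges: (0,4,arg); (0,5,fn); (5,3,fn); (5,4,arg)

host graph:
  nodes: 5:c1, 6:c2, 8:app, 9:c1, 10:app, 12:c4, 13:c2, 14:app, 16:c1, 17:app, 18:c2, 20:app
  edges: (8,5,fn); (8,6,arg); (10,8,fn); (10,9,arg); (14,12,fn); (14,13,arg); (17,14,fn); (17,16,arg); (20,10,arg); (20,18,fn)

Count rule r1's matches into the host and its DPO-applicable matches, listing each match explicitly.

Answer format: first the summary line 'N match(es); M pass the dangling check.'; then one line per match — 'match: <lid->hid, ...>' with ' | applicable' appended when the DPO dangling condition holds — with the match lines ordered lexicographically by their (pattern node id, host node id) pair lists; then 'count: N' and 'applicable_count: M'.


1 match(es); 1 pass the dangling check.
match: 0->10, 1->8, 2->5, 3->6, 4->9 | applicable
count: 1
applicable_count: 1


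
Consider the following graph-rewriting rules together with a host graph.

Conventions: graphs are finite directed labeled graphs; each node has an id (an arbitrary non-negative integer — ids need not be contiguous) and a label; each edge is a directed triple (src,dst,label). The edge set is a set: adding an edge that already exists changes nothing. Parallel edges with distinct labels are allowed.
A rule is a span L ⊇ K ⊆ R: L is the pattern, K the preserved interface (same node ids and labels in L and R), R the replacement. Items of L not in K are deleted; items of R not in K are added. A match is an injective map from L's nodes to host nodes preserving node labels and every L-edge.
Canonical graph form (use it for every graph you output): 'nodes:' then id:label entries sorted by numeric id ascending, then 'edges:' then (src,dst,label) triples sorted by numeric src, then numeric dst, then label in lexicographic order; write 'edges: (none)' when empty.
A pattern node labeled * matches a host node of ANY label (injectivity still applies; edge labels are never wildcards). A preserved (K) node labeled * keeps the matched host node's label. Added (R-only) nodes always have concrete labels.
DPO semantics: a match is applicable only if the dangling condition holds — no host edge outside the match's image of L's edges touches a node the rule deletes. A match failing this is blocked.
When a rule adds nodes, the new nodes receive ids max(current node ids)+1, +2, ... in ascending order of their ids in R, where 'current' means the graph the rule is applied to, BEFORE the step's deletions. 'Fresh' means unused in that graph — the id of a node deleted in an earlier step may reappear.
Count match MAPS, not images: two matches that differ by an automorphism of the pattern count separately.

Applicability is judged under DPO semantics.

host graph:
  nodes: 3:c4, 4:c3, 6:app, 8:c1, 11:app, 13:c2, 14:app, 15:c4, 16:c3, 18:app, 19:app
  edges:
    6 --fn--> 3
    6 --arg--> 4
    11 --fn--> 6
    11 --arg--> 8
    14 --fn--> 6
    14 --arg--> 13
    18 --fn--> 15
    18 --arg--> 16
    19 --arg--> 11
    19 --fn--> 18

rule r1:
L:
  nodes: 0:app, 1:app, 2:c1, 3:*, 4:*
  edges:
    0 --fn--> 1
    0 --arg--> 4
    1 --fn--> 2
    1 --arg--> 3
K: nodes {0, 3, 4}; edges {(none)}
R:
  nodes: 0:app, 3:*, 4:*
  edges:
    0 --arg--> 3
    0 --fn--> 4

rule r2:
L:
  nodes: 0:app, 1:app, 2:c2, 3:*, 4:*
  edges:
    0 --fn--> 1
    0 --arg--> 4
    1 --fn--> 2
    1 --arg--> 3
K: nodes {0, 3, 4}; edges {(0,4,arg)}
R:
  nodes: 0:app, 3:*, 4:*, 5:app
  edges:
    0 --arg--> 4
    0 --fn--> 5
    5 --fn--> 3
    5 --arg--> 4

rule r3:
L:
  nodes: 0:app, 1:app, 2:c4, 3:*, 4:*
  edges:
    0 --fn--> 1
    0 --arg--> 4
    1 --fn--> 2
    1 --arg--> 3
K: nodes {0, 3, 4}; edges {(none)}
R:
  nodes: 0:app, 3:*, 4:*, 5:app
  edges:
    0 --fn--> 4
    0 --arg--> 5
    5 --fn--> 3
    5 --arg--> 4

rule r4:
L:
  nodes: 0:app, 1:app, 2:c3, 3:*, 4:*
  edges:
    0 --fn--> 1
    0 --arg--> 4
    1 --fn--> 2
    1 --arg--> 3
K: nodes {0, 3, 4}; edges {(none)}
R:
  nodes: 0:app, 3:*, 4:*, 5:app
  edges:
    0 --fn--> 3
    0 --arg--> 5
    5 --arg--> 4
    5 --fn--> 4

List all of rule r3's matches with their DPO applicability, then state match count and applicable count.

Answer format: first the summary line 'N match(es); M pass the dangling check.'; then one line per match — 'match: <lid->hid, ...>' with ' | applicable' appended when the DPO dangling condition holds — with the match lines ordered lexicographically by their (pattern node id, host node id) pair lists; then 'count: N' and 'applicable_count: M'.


3 match(es); 1 pass the dangling check.
match: 0->11, 1->6, 2->3, 3->4, 4->8
match: 0->14, 1->6, 2->3, 3->4, 4->13
match: 0->19, 1->18, 2->15, 3->16, 4->11 | applicable
count: 3
applicable_count: 1


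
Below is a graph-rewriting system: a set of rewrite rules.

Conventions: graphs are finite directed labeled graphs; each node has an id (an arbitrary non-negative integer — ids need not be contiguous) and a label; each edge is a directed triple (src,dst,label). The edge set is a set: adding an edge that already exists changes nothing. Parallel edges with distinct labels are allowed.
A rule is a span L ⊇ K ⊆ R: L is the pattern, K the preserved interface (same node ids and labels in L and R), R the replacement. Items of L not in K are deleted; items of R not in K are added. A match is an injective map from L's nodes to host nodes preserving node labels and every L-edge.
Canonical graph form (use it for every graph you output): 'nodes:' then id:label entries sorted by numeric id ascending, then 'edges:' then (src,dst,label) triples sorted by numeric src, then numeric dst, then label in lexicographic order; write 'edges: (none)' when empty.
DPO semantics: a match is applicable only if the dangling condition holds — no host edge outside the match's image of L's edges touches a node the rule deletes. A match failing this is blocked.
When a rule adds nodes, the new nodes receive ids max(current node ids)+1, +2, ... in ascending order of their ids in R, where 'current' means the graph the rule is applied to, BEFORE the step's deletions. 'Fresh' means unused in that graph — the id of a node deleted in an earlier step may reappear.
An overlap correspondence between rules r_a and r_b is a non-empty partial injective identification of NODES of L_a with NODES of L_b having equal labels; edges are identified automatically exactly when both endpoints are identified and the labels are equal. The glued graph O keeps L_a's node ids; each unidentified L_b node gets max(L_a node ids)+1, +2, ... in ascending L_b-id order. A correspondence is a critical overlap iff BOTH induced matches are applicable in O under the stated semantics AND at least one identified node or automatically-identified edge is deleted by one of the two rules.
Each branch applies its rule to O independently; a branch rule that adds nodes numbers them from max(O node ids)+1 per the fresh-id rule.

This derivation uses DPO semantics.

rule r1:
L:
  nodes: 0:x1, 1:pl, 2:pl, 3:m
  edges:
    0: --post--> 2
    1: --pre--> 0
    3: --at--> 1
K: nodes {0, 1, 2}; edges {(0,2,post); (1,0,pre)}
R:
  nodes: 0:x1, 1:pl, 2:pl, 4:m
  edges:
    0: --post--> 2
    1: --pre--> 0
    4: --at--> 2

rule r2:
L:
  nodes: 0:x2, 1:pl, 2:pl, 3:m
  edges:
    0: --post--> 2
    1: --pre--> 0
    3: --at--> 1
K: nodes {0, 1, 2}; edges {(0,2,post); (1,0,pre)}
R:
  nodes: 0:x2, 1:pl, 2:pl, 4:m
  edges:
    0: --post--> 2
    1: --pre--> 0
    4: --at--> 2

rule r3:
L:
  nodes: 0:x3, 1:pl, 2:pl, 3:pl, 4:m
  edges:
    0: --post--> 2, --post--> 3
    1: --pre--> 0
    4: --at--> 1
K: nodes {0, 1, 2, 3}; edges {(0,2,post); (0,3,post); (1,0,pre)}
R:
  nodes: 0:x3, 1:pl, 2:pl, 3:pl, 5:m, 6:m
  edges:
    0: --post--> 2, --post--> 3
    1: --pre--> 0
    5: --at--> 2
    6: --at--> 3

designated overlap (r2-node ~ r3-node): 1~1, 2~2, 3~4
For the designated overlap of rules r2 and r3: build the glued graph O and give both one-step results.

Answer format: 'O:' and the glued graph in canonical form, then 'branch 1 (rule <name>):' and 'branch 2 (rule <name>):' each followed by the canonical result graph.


O:
nodes: 0:x2, 1:pl, 2:pl, 3:m, 4:x3, 5:pl
edges: (0,2,post); (1,0,pre); (1,4,pre); (3,1,at); (4,2,post); (4,5,post)
branch 1 (rule r2):
nodes: 0:x2, 1:pl, 2:pl, 4:x3, 5:pl, 6:m
edges: (0,2,post); (1,0,pre); (1,4,pre); (4,2,post); (4,5,post); (6,2,at)
branch 2 (rule r3):
nodes: 0:x2, 1:pl, 2:pl, 4:x3, 5:pl, 6:m, 7:m
edges: (0,2,post); (1,0,pre); (1,4,pre); (4,2,post); (4,5,post); (6,2,at); (7,5,at)


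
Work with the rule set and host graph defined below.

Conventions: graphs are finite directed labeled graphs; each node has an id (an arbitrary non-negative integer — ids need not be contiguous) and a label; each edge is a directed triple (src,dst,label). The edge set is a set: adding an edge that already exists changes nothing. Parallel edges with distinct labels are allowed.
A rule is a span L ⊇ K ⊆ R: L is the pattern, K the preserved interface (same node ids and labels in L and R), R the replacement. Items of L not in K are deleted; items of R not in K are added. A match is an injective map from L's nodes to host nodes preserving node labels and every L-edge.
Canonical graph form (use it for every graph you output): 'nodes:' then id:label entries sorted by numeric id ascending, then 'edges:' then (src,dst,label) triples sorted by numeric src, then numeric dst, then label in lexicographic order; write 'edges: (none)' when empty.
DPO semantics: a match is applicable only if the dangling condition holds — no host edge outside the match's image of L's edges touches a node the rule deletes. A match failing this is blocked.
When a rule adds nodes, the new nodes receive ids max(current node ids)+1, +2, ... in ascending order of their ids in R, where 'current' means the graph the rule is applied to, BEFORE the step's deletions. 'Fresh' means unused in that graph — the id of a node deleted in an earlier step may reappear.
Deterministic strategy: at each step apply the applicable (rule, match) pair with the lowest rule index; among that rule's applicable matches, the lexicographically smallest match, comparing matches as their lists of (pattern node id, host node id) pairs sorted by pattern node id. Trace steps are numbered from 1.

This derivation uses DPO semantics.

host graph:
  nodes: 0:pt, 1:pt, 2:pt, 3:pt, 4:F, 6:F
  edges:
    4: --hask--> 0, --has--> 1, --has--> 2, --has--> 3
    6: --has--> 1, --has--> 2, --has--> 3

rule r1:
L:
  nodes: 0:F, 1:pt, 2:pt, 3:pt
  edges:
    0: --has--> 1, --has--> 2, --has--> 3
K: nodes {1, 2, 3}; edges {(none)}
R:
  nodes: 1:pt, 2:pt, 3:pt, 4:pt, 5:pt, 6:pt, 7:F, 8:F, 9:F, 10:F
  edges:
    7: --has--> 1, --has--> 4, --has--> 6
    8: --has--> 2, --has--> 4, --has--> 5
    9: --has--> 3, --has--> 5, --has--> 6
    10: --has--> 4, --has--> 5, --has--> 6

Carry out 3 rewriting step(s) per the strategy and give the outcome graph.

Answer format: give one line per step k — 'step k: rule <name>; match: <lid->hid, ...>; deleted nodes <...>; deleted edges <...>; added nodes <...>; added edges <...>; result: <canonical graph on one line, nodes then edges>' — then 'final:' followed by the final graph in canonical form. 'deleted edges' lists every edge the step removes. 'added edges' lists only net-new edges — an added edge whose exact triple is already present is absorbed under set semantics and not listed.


step 1: rule r1; match: 0->6, 1->1, 2->2, 3->3; deleted nodes 6; deleted edges (6,1,has); (6,2,has); (6,3,has); added nodes 7, 8, 9, 10, 11, 12, 13; added edges (10,1,has); (10,7,has); (10,9,has); (11,2,has); (11,7,has); (11,8,has); (12,3,has); (12,8,has); (12,9,has); (13,7,has); (13,8,has); (13,9,has); result: nodes: 0:pt, 1:pt, 2:pt, 3:pt, 4:F, 7:pt, 8:pt, 9:pt, 10:F, 11:F, 12:F, 13:F edges: (4,0,hask); (4,1,has); (4,2,has); (4,3,has); (10,1,has); (10,7,has); (10,9,has); (11,2,has); (11,7,has); (11,8,has); (12,3,has); (12,8,has); (12,9,has); (13,7,has); (13,8,has); (13,9,has)
step 2: rule r1; match: 0->10, 1->1, 2->7, 3->9; deleted nodes 10; deleted edges (10,1,has); (10,7,has); (10,9,has); added nodes 14, 15, 16, 17, 18, 19, 20; added edges (17,1,has); (17,14,has); (17,16,has); (18,7,has); (18,14,has); (18,15,has); (19,9,has); (19,15,has); (19,16,has); (20,14,has); (20,15,has); (20,16,has); result: nodes: 0:pt, 1:pt, 2:pt, 3:pt, 4:F, 7:pt, 8:pt, 9:pt, 11:F, 12:F, 13:F, 14:pt, 15:pt, 16:pt, 17:F, 18:F, 19:F, 20:F edges: (4,0,hask); (4,1,has); (4,2,has); (4,3,has); (11,2,has); (11,7,has); (11,8,has); (12,3,has); (12,8,has); (12,9,has); (13,7,has); (13,8,has); (13,9,has); (17,1,has); (17,14,has); (17,16,has); (18,7,has); (18,14,has); (18,15,has); (19,9,has); (19,15,has); (19,16,has); (20,14,has); (20,15,has); (20,16,has)
step 3: rule r1; match: 0->11, 1->2, 2->7, 3->8; deleted nodes 11; deleted edges (11,2,has); (11,7,has); (11,8,has); added nodes 21, 22, 23, 24, 25, 26, 27; added edges (24,2,has); (24,21,has); (24,23,has); (25,7,has); (25,21,has); (25,22,has); (26,8,has); (26,22,has); (26,23,has); (27,21,has); (27,22,has); (27,23,has); result: nodes: 0:pt, 1:pt, 2:pt, 3:pt, 4:F, 7:pt, 8:pt, 9:pt, 12:F, 13:F, 14:pt, 15:pt, 16:pt, 17:F, 18:F, 19:F, 20:F, 21:pt, 22:pt, 23:pt, 24:F, 25:F, 26:F, 27:F edges: (4,0,hask); (4,1,has); (4,2,has); (4,3,has); (12,3,has); (12,8,has); (12,9,has); (13,7,has); (13,8,has); (13,9,has); (17,1,has); (17,14,has); (17,16,has); (18,7,has); (18,14,has); (18,15,has); (19,9,has); (19,15,has); (19,16,has); (20,14,has); (20,15,has); (20,16,has); (24,2,has); (24,21,has); (24,23,has); (25,7,has); (25,21,has); (25,22,has); (26,8,has); (26,22,has); (26,23,has); (27,21,has); (27,22,has); (27,23,has)
final:
nodes: 0:pt, 1:pt, 2:pt, 3:pt, 4:F, 7:pt, 8:pt, 9:pt, 12:F, 13:F, 14:pt, 15:pt, 16:pt, 17:F, 18:F, 19:F, 20:F, 21:pt, 22:pt, 23:pt, 24:F, 25:F, 26:F, 27:F
edges: (4,0,hask); (4,1,has); (4,2,has); (4,3,has); (12,3,has); (12,8,has); (12,9,has); (13,7,has); (13,8,has); (13,9,has); (17,1,has); (17,14,has); (17,16,has); (18,7,has); (18,14,has); (18,15,has); (19,9,has); (19,15,has); (19,16,has); (20,14,has); (20,15,has); (20,16,has); (24,2,has); (24,21,has); (24,23,has); (25,7,has); (25,21,has); (25,22,has); (26,8,has); (26,22,has); (26,23,has); (27,21,has); (27,22,has); (27,23,has)


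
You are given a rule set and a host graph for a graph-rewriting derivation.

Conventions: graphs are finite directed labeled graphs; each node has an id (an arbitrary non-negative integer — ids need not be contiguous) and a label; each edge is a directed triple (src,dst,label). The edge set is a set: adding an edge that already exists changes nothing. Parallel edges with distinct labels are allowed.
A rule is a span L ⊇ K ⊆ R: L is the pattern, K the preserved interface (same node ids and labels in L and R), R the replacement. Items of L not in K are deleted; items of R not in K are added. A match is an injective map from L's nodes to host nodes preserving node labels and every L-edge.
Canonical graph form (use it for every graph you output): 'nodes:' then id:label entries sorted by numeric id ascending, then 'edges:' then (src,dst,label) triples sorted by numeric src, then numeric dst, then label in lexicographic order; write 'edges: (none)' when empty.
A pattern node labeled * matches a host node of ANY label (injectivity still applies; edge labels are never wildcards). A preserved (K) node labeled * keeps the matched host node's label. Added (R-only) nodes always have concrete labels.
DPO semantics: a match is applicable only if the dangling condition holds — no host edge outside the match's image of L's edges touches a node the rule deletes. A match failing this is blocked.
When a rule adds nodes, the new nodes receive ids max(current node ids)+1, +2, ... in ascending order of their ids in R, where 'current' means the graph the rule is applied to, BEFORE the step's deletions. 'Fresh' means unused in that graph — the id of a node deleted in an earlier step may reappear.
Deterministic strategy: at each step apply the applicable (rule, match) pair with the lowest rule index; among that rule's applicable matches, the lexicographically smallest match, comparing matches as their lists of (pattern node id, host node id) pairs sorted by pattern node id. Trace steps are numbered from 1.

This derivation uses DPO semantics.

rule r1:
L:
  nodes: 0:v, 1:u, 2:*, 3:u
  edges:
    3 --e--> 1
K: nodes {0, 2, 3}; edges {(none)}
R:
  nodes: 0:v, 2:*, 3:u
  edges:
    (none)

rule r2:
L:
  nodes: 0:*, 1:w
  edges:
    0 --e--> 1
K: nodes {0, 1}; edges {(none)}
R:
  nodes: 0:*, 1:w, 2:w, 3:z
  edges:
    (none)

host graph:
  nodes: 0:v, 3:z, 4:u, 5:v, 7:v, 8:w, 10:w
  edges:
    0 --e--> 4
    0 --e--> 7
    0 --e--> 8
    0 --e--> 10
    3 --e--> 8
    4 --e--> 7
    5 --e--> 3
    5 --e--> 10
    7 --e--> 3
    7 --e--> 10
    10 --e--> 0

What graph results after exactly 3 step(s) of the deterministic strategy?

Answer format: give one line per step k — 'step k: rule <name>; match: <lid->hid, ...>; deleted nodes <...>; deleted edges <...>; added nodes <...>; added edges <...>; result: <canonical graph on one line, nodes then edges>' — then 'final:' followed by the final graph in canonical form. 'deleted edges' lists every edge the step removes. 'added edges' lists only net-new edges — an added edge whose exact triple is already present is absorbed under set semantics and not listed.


step 1: rule r2; match: 0->0, 1->8; deleted nodes (none); deleted edges (0,8,e); added nodes 11, 12; added edges (none); result: nodes: 0:v, 3:z, 4:u, 5:v, 7:v, 8:w, 10:w, 11:w, 12:z edges: (0,4,e); (0,7,e); (0,10,e); (3,8,e); (4,7,e); (5,3,e); (5,10,e); (7,3,e); (7,10,e); (10,0,e)
step 2: rule r2; match: 0->0, 1->10; deleted nodes (none); deleted edges (0,10,e); added nodes 13, 14; added edges (none); result: nodes: 0:v, 3:z, 4:u, 5:v, 7:v, 8:w, 10:w, 11:w, 12:z, 13:w, 14:z edges: (0,4,e); (0,7,e); (3,8,e); (4,7,e); (5,3,e); (5,10,e); (7,3,e); (7,10,e); (10,0,e)
step 3: rule r2; match: 0->3, 1->8; deleted nodes (none); deleted edges (3,8,e); added nodes 15, 16; added edges (none); result: nodes: 0:v, 3:z, 4:u, 5:v, 7:v, 8:w, 10:w, 11:w, 12:z, 13:w, 14:z, 15:w, 16:z edges: (0,4,e); (0,7,e); (4,7,e); (5,3,e); (5,10,e); (7,3,e); (7,10,e); (10,0,e)
final:
nodes: 0:v, 3:z, 4:u, 5:v, 7:v, 8:w, 10:w, 11:w, 12:z, 13:w, 14:z, 15:w, 16:z
edges: (0,4,e); (0,7,e); (4,7,e); (5,3,e); (5,10,e); (7,3,e); (7,10,e); (10,0,e)


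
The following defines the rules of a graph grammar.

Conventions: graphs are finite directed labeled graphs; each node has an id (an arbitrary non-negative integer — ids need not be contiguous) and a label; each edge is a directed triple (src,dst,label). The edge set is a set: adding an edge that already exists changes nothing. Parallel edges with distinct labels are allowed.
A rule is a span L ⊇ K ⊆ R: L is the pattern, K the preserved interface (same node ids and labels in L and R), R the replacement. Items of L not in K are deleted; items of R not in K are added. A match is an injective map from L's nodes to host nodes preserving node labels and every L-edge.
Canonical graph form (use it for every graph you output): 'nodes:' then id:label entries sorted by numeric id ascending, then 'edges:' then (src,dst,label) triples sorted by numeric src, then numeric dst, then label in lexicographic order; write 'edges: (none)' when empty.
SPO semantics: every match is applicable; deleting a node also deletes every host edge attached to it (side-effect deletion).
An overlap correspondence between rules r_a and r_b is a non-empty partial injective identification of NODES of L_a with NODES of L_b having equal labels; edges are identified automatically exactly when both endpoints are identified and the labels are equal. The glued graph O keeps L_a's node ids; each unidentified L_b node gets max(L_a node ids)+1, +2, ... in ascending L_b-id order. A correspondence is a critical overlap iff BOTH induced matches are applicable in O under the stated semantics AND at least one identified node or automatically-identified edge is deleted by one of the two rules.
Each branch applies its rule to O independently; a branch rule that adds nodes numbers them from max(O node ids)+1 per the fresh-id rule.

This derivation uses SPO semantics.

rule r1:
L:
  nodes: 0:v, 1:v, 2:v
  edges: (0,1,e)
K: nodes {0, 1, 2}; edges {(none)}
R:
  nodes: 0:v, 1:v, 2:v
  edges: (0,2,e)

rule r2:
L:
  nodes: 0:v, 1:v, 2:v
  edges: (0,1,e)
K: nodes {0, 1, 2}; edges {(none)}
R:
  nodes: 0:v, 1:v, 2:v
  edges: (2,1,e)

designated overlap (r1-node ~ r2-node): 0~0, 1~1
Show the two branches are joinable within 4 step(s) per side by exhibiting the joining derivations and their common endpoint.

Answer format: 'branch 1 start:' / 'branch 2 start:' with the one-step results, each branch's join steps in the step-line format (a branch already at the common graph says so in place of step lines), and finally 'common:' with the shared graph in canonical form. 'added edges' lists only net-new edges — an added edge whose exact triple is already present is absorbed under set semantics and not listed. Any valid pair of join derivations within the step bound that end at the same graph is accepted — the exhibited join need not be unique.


branch 1 start:
nodes: 0:v, 1:v, 2:v, 3:v
edges: (0,2,e)
branch 2 start:
nodes: 0:v, 1:v, 2:v, 3:v
edges: (3,1,e)
branch 1 step 1: rule r1; match: 0->0, 1->2, 2->1; deleted nodes (none); deleted edges (0,2,e); added nodes (none); added edges (0,1,e); result: nodes: 0:v, 1:v, 2:v, 3:v edges: (0,1,e)
branch 2 step 1: rule r2; match: 0->3, 1->1, 2->0; deleted nodes (none); deleted edges (3,1,e); added nodes (none); added edges (0,1,e); result: nodes: 0:v, 1:v, 2:v, 3:v edges: (0,1,e)
common:
nodes: 0:v, 1:v, 2:v, 3:v
edges: (0,1,e)


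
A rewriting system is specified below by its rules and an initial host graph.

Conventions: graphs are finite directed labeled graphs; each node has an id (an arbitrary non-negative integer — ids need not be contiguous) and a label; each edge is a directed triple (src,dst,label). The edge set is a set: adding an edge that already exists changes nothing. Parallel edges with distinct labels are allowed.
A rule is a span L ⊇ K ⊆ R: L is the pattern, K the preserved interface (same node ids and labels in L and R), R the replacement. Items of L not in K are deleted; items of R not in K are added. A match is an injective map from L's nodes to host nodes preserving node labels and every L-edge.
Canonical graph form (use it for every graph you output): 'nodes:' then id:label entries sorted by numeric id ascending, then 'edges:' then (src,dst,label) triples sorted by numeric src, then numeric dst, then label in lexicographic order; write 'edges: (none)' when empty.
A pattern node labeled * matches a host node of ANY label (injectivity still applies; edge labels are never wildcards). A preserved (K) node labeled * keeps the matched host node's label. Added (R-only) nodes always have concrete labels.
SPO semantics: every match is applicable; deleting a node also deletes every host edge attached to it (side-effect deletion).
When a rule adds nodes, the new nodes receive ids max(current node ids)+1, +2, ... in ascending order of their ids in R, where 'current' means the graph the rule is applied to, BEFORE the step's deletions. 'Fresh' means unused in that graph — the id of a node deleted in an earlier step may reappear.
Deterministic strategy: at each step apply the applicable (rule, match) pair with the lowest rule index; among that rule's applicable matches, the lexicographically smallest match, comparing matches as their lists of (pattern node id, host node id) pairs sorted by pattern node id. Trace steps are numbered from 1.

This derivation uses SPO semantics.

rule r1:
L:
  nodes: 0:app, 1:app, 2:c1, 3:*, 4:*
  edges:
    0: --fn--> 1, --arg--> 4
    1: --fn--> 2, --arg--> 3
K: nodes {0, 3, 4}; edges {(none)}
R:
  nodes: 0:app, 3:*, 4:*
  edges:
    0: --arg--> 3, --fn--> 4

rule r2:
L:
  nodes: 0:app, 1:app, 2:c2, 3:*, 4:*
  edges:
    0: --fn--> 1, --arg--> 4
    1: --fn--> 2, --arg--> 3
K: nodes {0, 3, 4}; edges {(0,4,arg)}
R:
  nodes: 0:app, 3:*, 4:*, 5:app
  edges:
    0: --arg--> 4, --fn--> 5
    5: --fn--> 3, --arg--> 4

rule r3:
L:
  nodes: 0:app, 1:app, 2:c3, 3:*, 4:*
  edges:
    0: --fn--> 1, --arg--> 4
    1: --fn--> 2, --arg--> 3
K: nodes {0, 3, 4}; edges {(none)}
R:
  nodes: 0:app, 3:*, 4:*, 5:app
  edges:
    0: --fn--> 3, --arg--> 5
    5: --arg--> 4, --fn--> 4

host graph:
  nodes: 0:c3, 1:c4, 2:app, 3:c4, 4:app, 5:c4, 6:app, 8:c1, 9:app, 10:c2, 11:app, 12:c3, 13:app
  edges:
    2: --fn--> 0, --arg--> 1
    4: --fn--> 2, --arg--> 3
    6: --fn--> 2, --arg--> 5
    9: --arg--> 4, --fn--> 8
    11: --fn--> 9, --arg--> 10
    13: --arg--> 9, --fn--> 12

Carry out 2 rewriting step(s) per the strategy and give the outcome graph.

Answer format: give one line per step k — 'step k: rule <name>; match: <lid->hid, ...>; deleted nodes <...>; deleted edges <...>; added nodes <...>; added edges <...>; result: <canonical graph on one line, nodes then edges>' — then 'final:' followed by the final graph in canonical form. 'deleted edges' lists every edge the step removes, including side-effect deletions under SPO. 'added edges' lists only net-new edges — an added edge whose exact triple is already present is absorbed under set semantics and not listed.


step 1: rule r1; match: 0->11, 1->9, 2->8, 3->4, 4->10; deleted nodes 8, 9; deleted edges (9,4,arg); (9,8,fn); (11,9,fn); (11,10,arg); (13,9,arg); added nodes (none); added edges (11,4,arg); (11,10,fn); result: nodes: 0:c3, 1:c4, 2:app, 3:c4, 4:app, 5:c4, 6:app, 10:c2, 11:app, 12:c3, 13:app edges: (2,0,fn); (2,1,arg); (4,2,fn); (4,3,arg); (6,2,fn); (6,5,arg); (11,4,arg); (11,10,fn); (13,12,fn)
step 2: rule r3; match: 0->4, 1->2, 2->0, 3->1, 4->3; deleted nodes 0, 2; deleted edges (2,0,fn); (2,1,arg); (4,2,fn); (4,3,arg); (6,2,fn); added nodes 14; added edges (4,1,fn); (4,14,arg); (14,3,arg); (14,3,fn); result: nodes: 1:c4, 3:c4, 4:app, 5:c4, 6:app, 10:c2, 11:app, 12:c3, 13:app, 14:app edges: (4,1,fn); (4,14,arg); (6,5,arg); (11,4,arg); (11,10,fn); (13,12,fn); (14,3,arg); (14,3,fn)
final:
nodes: 1:c4, 3:c4, 4:app, 5:c4, 6:app, 10:c2, 11:app, 12:c3, 13:app, 14:app
edges: (4,1,fn); (4,14,arg); (6,5,arg); (11,4,arg); (11,10,fn); (13,12,fn); (14,3,arg); (14,3,fn)
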